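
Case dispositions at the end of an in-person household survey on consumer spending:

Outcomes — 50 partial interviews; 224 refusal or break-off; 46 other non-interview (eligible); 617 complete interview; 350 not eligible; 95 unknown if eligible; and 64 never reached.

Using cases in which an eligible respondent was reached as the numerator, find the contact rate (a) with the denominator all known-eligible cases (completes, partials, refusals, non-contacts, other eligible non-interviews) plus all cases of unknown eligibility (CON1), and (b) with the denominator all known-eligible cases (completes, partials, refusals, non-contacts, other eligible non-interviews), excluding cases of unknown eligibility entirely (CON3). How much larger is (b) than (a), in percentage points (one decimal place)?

Numerator → 617 + 50 + 224 + 46 = 937
Denom → 617 + 50 + 224 + 64 + 46 + 95 = 1096
CON1 = 937 / 1096 = 0.8549
Denom → 617 + 50 + 224 + 64 + 46 = 1001
CON3 = 937 / 1001 = 0.9361
Difference = 93.61 − 85.49 = 8.12 percentage points

8.1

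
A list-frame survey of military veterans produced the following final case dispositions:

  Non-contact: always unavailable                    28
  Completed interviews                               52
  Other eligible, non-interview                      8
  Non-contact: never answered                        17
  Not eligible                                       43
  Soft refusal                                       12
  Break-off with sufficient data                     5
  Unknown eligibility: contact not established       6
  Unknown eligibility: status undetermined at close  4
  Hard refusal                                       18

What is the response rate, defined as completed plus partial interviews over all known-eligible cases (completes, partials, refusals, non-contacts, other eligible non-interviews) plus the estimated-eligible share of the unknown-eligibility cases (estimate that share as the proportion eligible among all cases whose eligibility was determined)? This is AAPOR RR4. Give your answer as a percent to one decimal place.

38.6%

Refused = 18 + 12 = 30
No answer / not reached = 17 + 28 = 45
Unknown eligibility = 6 + 4 = 10
Top: 52 + 5 = 57
Eligible (known): 52 + 5 + 30 + 45 + 8 = 140
e = 140 / (140 + 43) = 140 / 183 = 0.7650
Eligible share of unknowns: 0.7650 × 10 = 7.65
Base: 140 + 7.65 = 147.65
RR4 = 57 / 147.65 = 0.3860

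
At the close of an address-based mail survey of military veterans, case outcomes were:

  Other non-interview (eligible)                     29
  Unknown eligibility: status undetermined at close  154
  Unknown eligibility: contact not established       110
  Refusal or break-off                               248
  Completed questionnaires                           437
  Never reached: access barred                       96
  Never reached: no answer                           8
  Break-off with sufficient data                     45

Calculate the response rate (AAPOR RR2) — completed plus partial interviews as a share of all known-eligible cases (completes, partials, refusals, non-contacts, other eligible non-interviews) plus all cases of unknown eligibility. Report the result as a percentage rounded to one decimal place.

No contact after all attempts = 8 + 96 = 104
Eligibility not determined = 110 + 154 = 264
Num = 437 + 45 = 482
Denom = 437 + 45 + 248 + 104 + 29 + 264 = 1127
RR2 = 482 / 1127 = 0.4277

42.8%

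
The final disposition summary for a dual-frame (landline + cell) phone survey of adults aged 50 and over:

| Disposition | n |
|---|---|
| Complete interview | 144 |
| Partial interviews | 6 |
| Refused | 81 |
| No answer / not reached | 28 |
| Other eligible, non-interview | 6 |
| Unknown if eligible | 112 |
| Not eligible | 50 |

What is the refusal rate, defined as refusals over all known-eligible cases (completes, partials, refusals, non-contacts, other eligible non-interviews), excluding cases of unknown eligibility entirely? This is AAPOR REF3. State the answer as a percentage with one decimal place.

Num → 81
Denominator → 144 + 6 + 81 + 28 + 6 = 265
REF3 = 81 / 265 = 0.3057

30.6%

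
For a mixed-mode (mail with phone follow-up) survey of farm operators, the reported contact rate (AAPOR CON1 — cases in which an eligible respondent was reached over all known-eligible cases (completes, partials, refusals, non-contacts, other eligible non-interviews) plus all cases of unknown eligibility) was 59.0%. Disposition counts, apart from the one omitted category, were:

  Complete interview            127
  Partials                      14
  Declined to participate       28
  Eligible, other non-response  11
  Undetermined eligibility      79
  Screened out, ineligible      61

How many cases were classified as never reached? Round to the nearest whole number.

Num = 127 + 14 + 28 + 11 = 180
CON1 = 180 / D = 0.590
D = 180 / 0.590 = 305.1
Remaining denominator categories sum to 259
never reached = 305.1 − 259 ≈ 46

46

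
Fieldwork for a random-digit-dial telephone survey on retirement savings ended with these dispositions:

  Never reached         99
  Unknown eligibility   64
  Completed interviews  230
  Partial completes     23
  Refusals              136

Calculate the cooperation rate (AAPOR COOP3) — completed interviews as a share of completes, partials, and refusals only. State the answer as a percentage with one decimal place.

59.1%

Numerator → 230
Base → 230 + 23 + 136 = 389
COOP3 = 230 / 389 = 0.5913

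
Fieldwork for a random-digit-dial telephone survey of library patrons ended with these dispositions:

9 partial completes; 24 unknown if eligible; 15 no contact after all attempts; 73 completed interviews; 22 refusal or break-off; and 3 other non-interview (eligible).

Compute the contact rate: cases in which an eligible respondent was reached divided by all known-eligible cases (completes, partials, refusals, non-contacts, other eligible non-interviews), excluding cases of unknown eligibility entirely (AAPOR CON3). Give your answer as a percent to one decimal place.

Numerator → 73 + 9 + 22 + 3 = 107
Denominator → 73 + 9 + 22 + 15 + 3 = 122
CON3 = 107 / 122 = 0.8770

87.7%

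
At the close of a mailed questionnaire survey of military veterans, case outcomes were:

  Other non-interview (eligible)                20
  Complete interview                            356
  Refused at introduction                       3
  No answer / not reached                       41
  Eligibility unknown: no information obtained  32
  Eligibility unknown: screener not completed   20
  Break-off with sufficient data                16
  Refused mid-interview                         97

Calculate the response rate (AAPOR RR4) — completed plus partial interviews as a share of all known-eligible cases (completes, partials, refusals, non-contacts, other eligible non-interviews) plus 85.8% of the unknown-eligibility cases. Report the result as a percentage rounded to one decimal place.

64.4%

Refusal or break-off = 3 + 97 = 100
Undetermined eligibility = 20 + 32 = 52
Num → 356 + 16 = 372
Eligible (known) → 356 + 16 + 100 + 41 + 20 = 533
Eligible share of unknowns → 0.8580 × 52 = 44.62
Denom → 533 + 44.62 = 577.62
RR4 = 372 / 577.62 = 0.6440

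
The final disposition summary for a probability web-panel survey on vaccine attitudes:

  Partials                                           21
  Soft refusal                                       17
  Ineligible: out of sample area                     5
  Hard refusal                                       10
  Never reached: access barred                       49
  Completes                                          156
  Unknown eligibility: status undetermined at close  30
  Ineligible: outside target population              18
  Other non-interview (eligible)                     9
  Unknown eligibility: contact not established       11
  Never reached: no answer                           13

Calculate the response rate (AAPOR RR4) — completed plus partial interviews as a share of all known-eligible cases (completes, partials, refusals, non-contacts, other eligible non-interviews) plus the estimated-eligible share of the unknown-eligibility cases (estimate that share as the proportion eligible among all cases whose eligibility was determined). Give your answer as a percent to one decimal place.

56.6%

Refusal or break-off = 10 + 17 = 27
Never reached = 13 + 49 = 62
Unknown eligibility = 11 + 30 = 41
Ineligible = 18 + 5 = 23
Numerator = 156 + 21 = 177
Determined eligible = 156 + 21 + 27 + 62 + 9 = 275
e = 275 / (275 + 23) = 275 / 298 = 0.9228
Estimated eligible among unknowns = 0.9228 × 41 = 37.83
Denominator = 275 + 37.83 = 312.83
RR4 = 177 / 312.83 = 0.5658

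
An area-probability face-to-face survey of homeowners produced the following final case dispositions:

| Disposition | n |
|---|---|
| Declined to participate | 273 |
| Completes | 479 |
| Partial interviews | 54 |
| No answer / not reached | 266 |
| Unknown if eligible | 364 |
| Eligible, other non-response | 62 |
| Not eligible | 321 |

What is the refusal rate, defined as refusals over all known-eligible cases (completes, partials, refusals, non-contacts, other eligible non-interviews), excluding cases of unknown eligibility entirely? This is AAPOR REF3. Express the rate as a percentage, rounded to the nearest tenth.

Numerator: 273
Denom: 479 + 54 + 273 + 266 + 62 = 1134
REF3 = 273 / 1134 = 0.2407

24.1%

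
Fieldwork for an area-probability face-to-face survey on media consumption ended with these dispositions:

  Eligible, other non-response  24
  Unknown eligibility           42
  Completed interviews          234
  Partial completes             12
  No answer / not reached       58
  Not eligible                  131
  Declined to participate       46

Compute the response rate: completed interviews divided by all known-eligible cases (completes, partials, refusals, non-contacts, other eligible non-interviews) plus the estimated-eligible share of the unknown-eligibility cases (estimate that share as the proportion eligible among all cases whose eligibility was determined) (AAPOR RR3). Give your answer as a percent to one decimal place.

57.8%

Num: 234
Known eligible: 234 + 12 + 46 + 58 + 24 = 374
e = 374 / (374 + 131) = 374 / 505 = 0.7406
e × U: 0.7406 × 42 = 31.11
Denominator: 374 + 31.11 = 405.11
RR3 = 234 / 405.11 = 0.5776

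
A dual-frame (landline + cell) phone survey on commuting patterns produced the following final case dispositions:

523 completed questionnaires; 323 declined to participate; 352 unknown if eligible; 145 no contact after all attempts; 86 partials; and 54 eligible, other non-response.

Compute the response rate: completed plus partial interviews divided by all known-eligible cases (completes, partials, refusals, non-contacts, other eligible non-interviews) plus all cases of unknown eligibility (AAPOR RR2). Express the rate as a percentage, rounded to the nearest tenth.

Numerator → 523 + 86 = 609
Denom → 523 + 86 + 323 + 145 + 54 + 352 = 1483
RR2 = 609 / 1483 = 0.4107

41.1%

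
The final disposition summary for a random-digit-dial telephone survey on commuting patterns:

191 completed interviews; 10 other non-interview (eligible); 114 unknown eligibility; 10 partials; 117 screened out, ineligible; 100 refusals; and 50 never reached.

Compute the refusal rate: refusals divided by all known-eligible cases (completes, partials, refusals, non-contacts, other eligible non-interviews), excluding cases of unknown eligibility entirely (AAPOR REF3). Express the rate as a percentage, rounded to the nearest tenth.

Top: 100
Base: 191 + 10 + 100 + 50 + 10 = 361
REF3 = 100 / 361 = 0.2770

27.7%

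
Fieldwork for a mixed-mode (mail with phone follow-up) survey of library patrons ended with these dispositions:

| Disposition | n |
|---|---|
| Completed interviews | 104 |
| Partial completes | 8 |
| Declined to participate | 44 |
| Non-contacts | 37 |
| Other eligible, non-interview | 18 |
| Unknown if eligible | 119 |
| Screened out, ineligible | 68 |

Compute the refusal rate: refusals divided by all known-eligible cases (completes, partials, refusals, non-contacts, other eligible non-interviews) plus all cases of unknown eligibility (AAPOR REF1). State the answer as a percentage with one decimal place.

Num = 44
Base = 104 + 8 + 44 + 37 + 18 + 119 = 330
REF1 = 44 / 330 = 0.1333

13.3%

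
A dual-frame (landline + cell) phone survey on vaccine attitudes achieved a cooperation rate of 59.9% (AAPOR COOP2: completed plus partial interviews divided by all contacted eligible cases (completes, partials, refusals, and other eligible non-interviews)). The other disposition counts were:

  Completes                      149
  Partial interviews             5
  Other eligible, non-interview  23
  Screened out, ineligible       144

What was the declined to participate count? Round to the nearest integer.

80

Top: 149 + 5 = 154
COOP2 = 154 / D = 0.599
D = 154 / 0.599 = 257.1
Rest of base = 177
declined to participate = 257.1 − 177 ≈ 80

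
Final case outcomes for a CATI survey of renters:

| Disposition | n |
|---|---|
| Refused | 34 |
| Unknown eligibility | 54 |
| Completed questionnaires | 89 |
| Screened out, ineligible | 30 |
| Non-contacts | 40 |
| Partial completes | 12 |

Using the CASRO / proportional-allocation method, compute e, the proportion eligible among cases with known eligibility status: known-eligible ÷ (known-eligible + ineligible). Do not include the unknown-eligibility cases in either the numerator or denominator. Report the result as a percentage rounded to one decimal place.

Known eligible → 89 + 12 + 34 + 40 = 175
e = 175 / (175 + 30) = 175 / 205 = 0.8537

85.4%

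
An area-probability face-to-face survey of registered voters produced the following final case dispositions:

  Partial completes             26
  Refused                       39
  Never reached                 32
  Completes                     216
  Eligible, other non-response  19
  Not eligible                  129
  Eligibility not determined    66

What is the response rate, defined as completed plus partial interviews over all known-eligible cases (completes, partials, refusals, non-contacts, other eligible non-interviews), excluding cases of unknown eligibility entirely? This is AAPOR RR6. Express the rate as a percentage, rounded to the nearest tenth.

72.9%

Numerator = 216 + 26 = 242
Denominator = 216 + 26 + 39 + 32 + 19 = 332
RR6 = 242 / 332 = 0.7289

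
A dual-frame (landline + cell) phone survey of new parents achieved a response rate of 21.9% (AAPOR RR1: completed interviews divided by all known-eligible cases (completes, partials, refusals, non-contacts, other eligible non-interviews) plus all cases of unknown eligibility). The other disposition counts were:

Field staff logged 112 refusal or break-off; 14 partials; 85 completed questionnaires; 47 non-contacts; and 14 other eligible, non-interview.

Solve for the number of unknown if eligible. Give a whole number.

RR1 = 85 / D = 0.219
D = 85 / 0.219 = 388.1
Other denominator terms total 272
unknown if eligible = 388.1 − 272 ≈ 116

116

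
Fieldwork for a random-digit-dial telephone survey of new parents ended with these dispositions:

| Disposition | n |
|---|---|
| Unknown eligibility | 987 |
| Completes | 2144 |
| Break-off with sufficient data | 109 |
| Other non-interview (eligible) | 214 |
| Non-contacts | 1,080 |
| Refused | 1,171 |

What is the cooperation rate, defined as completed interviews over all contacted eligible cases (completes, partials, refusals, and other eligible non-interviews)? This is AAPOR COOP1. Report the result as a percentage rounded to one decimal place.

58.9%

Top → 2144
Base → 2144 + 109 + 1171 + 214 = 3638
COOP1 = 2144 / 3638 = 0.5893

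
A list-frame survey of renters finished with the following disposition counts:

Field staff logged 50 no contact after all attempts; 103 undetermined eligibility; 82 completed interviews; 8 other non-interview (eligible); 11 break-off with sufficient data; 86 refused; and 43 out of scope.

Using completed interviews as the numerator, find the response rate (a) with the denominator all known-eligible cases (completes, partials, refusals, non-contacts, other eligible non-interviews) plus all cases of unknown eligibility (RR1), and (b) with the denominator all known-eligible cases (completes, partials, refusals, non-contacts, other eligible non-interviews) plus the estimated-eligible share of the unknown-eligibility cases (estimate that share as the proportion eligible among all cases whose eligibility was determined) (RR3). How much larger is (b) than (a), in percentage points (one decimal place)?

1.2

Num → 82
Base → 82 + 11 + 86 + 50 + 8 + 103 = 340
RR1 = 82 / 340 = 0.2412
Eligible (known) → 82 + 11 + 86 + 50 + 8 = 237
e = 237 / (237 + 43) = 237 / 280 = 0.8464
Eligible share of unknowns → 0.8464 × 103 = 87.18
Base → 237 + 87.18 = 324.18
RR3 = 82 / 324.18 = 0.2529
Difference = 25.29 − 24.12 = 1.17 percentage points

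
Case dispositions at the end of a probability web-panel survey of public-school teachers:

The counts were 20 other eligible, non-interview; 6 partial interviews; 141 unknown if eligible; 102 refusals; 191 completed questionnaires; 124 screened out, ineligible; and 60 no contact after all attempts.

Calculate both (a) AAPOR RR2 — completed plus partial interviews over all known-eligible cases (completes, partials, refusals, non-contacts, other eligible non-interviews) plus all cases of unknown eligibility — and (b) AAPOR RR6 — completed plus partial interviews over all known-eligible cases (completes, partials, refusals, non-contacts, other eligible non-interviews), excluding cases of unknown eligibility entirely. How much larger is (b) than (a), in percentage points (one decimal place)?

Numerator → 191 + 6 = 197
Base → 191 + 6 + 102 + 60 + 20 + 141 = 520
RR2 = 197 / 520 = 0.3788
Base → 191 + 6 + 102 + 60 + 20 = 379
RR6 = 197 / 379 = 0.5198
Difference = 51.98 − 37.88 = 14.10 percentage points

14.1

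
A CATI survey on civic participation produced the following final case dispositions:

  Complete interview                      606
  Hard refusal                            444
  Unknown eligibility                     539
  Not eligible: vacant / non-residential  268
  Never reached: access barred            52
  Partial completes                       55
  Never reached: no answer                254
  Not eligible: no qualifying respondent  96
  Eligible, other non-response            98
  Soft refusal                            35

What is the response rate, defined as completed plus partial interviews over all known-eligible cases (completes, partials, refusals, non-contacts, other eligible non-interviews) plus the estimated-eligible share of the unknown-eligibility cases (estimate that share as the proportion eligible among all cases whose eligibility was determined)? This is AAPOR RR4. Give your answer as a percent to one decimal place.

33.4%

Declined to participate = 444 + 35 = 479
No contact after all attempts = 254 + 52 = 306
Out of scope = 96 + 268 = 364
Numerator = 606 + 55 = 661
Determined eligible = 606 + 55 + 479 + 306 + 98 = 1544
e = 1544 / (1544 + 364) = 1544 / 1908 = 0.8092
Eligible share of unknowns = 0.8092 × 539 = 436.16
Base = 1544 + 436.16 = 1980.16
RR4 = 661 / 1980.16 = 0.3338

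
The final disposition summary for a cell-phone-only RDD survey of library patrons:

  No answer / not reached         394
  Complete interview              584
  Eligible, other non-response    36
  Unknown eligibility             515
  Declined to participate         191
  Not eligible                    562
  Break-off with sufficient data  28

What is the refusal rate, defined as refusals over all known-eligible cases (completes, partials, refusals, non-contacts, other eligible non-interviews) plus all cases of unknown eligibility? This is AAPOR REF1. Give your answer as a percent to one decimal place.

Top → 191
Base → 584 + 28 + 191 + 394 + 36 + 515 = 1748
REF1 = 191 / 1748 = 0.1093

10.9%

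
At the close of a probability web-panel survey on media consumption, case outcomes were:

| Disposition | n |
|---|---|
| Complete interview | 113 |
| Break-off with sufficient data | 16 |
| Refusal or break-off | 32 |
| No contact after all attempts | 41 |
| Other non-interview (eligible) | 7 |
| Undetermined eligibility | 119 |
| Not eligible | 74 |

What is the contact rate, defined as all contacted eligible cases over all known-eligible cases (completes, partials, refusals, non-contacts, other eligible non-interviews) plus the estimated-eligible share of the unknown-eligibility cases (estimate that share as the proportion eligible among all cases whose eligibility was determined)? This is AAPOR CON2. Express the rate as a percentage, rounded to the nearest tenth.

Numerator: 113 + 16 + 32 + 7 = 168
Known eligible: 113 + 16 + 32 + 41 + 7 = 209
e = 209 / (209 + 74) = 209 / 283 = 0.7385
Estimated eligible among unknowns: 0.7385 × 119 = 87.88
Denominator: 209 + 87.88 = 296.88
CON2 = 168 / 296.88 = 0.5659

56.6%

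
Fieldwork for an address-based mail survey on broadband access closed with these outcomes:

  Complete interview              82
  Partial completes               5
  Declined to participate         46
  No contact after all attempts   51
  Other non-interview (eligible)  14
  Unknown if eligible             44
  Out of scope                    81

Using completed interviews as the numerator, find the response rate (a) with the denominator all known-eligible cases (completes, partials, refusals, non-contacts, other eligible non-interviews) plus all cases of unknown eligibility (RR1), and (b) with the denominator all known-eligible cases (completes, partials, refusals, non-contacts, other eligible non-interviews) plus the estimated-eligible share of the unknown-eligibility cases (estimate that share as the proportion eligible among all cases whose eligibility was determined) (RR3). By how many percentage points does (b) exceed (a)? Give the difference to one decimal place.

Num = 82
Base = 82 + 5 + 46 + 51 + 14 + 44 = 242
RR1 = 82 / 242 = 0.3388
Determined eligible = 82 + 5 + 46 + 51 + 14 = 198
e = 198 / (198 + 81) = 198 / 279 = 0.7097
Estimated eligible among unknowns = 0.7097 × 44 = 31.23
Base = 198 + 31.23 = 229.23
RR3 = 82 / 229.23 = 0.3577
Difference = 35.77 − 33.88 = 1.89 percentage points

1.9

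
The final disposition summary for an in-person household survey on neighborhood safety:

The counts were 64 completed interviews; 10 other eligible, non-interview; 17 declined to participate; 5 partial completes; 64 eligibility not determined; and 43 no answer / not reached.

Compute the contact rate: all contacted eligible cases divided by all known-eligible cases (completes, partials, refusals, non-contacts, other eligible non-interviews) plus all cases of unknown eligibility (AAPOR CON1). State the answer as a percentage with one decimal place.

47.3%

Num: 64 + 5 + 17 + 10 = 96
Denom: 64 + 5 + 17 + 43 + 10 + 64 = 203
CON1 = 96 / 203 = 0.4729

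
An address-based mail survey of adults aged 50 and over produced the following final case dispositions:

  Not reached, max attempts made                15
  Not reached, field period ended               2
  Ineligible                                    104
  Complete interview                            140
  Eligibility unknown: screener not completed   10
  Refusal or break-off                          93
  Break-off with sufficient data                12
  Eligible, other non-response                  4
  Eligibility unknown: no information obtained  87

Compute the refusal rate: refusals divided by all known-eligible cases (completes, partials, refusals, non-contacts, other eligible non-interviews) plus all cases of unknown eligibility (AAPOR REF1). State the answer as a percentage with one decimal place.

25.6%

No answer / not reached = 2 + 15 = 17
Unknown eligibility = 10 + 87 = 97
Num: 93
Base: 140 + 12 + 93 + 17 + 4 + 97 = 363
REF1 = 93 / 363 = 0.2562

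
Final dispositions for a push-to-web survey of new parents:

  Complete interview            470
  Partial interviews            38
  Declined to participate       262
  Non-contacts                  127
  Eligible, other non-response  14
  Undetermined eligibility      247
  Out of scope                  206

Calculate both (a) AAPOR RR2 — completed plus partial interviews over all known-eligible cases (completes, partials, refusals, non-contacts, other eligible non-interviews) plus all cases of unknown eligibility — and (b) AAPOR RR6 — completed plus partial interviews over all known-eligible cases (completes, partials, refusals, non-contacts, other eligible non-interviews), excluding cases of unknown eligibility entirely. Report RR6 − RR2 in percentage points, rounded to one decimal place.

11.9

Top: 470 + 38 = 508
Base: 470 + 38 + 262 + 127 + 14 + 247 = 1158
RR2 = 508 / 1158 = 0.4387
Base: 470 + 38 + 262 + 127 + 14 = 911
RR6 = 508 / 911 = 0.5576
Difference = 55.76 − 43.87 = 11.89 percentage points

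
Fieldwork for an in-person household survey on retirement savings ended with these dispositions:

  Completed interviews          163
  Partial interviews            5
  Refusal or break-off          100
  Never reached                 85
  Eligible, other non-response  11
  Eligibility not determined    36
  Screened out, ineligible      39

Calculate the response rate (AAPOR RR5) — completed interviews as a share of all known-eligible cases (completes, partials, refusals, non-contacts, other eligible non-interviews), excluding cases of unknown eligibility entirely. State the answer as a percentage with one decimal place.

44.8%

Top → 163
Base → 163 + 5 + 100 + 85 + 11 = 364
RR5 = 163 / 364 = 0.4478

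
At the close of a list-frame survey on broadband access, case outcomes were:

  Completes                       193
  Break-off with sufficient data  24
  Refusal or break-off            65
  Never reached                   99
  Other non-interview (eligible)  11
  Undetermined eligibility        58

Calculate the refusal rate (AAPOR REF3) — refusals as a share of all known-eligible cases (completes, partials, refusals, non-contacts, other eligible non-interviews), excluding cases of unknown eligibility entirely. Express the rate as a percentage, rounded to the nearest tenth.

16.6%

Top → 65
Denom → 193 + 24 + 65 + 99 + 11 = 392
REF3 = 65 / 392 = 0.1658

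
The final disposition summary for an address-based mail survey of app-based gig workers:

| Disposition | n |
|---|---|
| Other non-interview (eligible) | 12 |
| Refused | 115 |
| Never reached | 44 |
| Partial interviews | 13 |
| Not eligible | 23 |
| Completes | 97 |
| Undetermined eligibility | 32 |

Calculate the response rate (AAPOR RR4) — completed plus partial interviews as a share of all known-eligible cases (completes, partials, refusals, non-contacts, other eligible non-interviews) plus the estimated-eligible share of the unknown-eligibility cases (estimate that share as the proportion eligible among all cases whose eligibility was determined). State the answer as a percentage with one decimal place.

35.4%

Num: 97 + 13 = 110
Eligible (known): 97 + 13 + 115 + 44 + 12 = 281
e = 281 / (281 + 23) = 281 / 304 = 0.9243
Estimated eligible among unknowns: 0.9243 × 32 = 29.58
Denom: 281 + 29.58 = 310.58
RR4 = 110 / 310.58 = 0.3542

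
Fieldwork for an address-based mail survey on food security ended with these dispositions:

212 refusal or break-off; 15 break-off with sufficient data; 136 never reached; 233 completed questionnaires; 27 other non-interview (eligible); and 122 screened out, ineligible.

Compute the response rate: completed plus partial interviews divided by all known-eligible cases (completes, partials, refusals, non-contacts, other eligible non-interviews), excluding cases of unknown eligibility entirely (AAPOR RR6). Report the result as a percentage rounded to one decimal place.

Numerator: 233 + 15 = 248
Base: 233 + 15 + 212 + 136 + 27 = 623
RR6 = 248 / 623 = 0.3981

39.8%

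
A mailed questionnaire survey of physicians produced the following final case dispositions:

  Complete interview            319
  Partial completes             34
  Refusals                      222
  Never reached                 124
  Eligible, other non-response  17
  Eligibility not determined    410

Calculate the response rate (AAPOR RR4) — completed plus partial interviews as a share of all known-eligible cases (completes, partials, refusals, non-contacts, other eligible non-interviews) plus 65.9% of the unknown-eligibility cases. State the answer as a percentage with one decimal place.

35.8%

Top: 319 + 34 = 353
Eligible (known): 319 + 34 + 222 + 124 + 17 = 716
Estimated eligible among unknowns: 0.6590 × 410 = 270.19
Denominator: 716 + 270.19 = 986.19
RR4 = 353 / 986.19 = 0.3579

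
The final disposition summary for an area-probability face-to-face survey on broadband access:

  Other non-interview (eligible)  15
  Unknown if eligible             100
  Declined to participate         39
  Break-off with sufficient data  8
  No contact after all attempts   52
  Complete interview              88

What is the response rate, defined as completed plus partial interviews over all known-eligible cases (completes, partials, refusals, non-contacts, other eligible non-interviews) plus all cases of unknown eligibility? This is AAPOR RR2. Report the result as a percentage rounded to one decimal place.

31.8%

Top = 88 + 8 = 96
Base = 88 + 8 + 39 + 52 + 15 + 100 = 302
RR2 = 96 / 302 = 0.3179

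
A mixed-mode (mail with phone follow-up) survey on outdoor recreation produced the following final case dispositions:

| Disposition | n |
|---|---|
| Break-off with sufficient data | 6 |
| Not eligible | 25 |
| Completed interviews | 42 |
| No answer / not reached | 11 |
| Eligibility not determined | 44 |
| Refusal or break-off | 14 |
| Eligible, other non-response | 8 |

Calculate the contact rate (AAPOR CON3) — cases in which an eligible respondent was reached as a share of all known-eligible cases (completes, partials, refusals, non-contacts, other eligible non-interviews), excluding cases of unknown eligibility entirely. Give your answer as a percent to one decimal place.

Top = 42 + 6 + 14 + 8 = 70
Denominator = 42 + 6 + 14 + 11 + 8 = 81
CON3 = 70 / 81 = 0.8642

86.4%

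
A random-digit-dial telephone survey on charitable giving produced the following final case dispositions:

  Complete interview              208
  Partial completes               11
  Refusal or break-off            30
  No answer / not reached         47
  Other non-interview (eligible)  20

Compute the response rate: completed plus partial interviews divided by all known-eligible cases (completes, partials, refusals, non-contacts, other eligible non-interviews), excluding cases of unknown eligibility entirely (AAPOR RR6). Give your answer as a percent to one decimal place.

Numerator → 208 + 11 = 219
Denom → 208 + 11 + 30 + 47 + 20 = 316
RR6 = 219 / 316 = 0.6930

69.3%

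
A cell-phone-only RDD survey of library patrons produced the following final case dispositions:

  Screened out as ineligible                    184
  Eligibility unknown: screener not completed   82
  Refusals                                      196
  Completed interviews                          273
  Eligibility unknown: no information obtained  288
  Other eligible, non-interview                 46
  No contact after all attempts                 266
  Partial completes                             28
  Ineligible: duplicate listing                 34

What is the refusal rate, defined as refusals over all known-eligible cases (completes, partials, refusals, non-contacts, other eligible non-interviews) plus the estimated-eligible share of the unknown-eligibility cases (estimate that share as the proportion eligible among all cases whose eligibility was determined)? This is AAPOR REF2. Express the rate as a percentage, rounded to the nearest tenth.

17.8%

Eligibility not determined = 82 + 288 = 370
Ineligible = 184 + 34 = 218
Numerator: 196
Known eligible: 273 + 28 + 196 + 266 + 46 = 809
e = 809 / (809 + 218) = 809 / 1027 = 0.7877
Estimated eligible among unknowns: 0.7877 × 370 = 291.45
Base: 809 + 291.45 = 1100.45
REF2 = 196 / 1100.45 = 0.1781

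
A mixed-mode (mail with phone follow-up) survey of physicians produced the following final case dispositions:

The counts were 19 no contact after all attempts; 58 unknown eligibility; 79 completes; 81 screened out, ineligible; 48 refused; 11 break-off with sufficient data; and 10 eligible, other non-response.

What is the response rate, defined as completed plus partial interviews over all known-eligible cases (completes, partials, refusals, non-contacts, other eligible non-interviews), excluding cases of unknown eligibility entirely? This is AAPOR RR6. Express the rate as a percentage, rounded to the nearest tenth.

53.9%

Numerator = 79 + 11 = 90
Denominator = 79 + 11 + 48 + 19 + 10 = 167
RR6 = 90 / 167 = 0.5389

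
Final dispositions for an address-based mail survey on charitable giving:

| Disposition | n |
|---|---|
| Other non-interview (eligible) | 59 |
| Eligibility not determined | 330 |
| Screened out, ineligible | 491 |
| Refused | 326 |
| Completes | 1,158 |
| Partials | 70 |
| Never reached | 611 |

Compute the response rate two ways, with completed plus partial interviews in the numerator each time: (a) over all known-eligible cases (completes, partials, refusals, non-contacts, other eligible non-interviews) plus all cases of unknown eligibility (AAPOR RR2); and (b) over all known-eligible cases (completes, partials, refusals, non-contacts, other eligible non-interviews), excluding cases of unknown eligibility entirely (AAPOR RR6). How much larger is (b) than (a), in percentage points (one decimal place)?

Num: 1158 + 70 = 1228
Denom: 1158 + 70 + 326 + 611 + 59 + 330 = 2554
RR2 = 1228 / 2554 = 0.4808
Denom: 1158 + 70 + 326 + 611 + 59 = 2224
RR6 = 1228 / 2224 = 0.5522
Difference = 55.22 − 48.08 = 7.14 percentage points

7.1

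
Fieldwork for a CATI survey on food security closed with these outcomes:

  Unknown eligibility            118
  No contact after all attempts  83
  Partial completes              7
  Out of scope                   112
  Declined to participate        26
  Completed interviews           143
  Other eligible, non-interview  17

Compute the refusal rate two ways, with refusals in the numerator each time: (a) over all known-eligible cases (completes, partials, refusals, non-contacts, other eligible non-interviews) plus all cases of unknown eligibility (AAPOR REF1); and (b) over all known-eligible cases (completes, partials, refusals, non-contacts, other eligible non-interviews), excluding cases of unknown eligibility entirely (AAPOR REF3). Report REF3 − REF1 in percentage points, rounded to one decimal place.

2.8

Num: 26
Denom: 143 + 7 + 26 + 83 + 17 + 118 = 394
REF1 = 26 / 394 = 0.0660
Denom: 143 + 7 + 26 + 83 + 17 = 276
REF3 = 26 / 276 = 0.0942
Difference = 9.42 − 6.60 = 2.82 percentage points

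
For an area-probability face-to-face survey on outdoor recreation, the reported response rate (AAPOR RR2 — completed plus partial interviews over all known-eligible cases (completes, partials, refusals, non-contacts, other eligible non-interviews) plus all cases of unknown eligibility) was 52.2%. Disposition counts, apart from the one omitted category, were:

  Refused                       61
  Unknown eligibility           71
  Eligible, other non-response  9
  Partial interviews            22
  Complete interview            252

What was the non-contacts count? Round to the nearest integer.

110

Num: 252 + 22 = 274
RR2 = 274 / D = 0.522
D = 274 / 0.522 = 524.9
Remaining denominator categories sum to 415
non-contacts = 524.9 − 415 ≈ 110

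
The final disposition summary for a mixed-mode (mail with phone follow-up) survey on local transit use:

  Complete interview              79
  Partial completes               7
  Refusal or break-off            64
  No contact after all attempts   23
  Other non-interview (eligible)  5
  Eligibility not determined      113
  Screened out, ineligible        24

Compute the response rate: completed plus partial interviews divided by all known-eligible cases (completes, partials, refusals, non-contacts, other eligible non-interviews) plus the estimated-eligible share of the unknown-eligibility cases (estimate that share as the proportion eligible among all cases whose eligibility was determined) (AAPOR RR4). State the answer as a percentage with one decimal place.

31.0%

Num: 79 + 7 = 86
Eligible (known): 79 + 7 + 64 + 23 + 5 = 178
e = 178 / (178 + 24) = 178 / 202 = 0.8812
e × U: 0.8812 × 113 = 99.58
Denominator: 178 + 99.58 = 277.58
RR4 = 86 / 277.58 = 0.3098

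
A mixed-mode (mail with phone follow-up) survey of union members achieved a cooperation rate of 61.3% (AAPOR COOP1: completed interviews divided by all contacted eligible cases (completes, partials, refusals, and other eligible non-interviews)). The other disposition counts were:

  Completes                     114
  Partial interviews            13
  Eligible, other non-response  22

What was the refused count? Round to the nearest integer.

COOP1 = 114 / D = 0.613
D = 114 / 0.613 = 186.0
Rest of base = 149
refused = 186.0 − 149 ≈ 37

37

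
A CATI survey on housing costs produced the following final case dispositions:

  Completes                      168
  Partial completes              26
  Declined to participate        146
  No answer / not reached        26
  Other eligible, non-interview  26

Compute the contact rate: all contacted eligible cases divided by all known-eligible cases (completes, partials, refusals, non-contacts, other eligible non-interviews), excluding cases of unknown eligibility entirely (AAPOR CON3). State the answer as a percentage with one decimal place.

Numerator: 168 + 26 + 146 + 26 = 366
Base: 168 + 26 + 146 + 26 + 26 = 392
CON3 = 366 / 392 = 0.9337

93.4%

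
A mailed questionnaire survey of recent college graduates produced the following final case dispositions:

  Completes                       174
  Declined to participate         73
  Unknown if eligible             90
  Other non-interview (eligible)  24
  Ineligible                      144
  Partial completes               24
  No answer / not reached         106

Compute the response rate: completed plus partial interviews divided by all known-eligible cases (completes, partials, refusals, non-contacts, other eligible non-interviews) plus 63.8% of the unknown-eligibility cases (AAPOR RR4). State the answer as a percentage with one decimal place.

43.2%

Top: 174 + 24 = 198
Determined eligible: 174 + 24 + 73 + 106 + 24 = 401
Estimated eligible among unknowns: 0.6380 × 90 = 57.42
Denominator: 401 + 57.42 = 458.42
RR4 = 198 / 458.42 = 0.4319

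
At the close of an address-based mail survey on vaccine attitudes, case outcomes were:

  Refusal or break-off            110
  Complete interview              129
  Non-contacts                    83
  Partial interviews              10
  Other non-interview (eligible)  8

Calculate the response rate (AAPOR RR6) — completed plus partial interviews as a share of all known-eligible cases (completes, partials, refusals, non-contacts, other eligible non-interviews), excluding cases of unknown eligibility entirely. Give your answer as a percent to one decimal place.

Num = 129 + 10 = 139
Denominator = 129 + 10 + 110 + 83 + 8 = 340
RR6 = 139 / 340 = 0.4088

40.9%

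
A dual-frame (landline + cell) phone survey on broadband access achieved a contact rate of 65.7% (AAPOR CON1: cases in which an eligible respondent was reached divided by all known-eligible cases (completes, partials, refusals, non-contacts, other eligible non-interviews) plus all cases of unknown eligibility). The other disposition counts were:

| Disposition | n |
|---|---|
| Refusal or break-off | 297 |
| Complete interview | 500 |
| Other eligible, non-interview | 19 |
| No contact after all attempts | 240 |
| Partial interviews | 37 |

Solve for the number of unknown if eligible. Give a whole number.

205

Num: 500 + 37 + 297 + 19 = 853
CON1 = 853 / D = 0.657
D = 853 / 0.657 = 1298.3
Rest of base = 1093
unknown if eligible = 1298.3 − 1093 ≈ 205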